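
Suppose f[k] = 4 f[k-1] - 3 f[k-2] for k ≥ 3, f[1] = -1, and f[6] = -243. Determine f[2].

Let f[2] = z.
f[3] = 3 + 4z
f[4] = 12 + 13z
f[5] = 39 + 40z
f[6] = 120 + 121z
So 120 + 121z = -243, giving z = -3.

-3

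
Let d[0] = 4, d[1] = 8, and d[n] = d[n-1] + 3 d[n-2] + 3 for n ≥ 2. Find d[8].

d[2] = 8 + 3·4 + 3 = 23
d[3] = 23 + 3·8 + 3 = 50
d[4] = 50 + 3·23 + 3 = 122
d[5] = 122 + 3·50 + 3 = 275
d[6] = 275 + 3·122 + 3 = 644
d[7] = 644 + 3·275 + 3 = 1472
d[8] = 1472 + 3·644 + 3 = 3407

3407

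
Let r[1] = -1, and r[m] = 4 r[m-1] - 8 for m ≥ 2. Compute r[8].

r[2] = 4·(-1) - 8 = -12
r[3] = 4·(-12) - 8 = -56
r[4] = 4·(-56) - 8 = -232
r[5] = 4·(-232) - 8 = -936
r[6] = 4·(-936) - 8 = -3752
r[7] = 4·(-3752) - 8 = -15016
r[8] = 4·(-15016) - 8 = -60072

-60072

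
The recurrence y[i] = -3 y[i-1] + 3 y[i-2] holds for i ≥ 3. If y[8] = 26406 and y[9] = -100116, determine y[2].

Rearranging, y[i-2] = (y[i] + 3 y[i-1]) / 3.
y[7] = (-100116 + 3·26406) / 3 = -20898/3 = -6966
y[6] = (26406 + 3·(-6966)) / 3 = 5508/3 = 1836
y[5] = (-6966 + 3·1836) / 3 = -1458/3 = -486
y[4] = (1836 + 3·(-486)) / 3 = 378/3 = 126
y[3] = (-486 + 3·126) / 3 = -108/3 = -36
y[2] = (126 + 3·(-36)) / 3 = 18/3 = 6

6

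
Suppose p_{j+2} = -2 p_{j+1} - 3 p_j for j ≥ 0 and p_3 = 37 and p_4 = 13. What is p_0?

Rearranging, p_{j-2} = (p_j + 2 p_{j-1}) / -3.
p_2 = (13 + 2*37) / -3 = 87/-3 = -29
p_1 = (37 + 2*(-29)) / -3 = -21/-3 = 7
p_0 = (-29 + 2*7) / -3 = -15/-3 = 5

5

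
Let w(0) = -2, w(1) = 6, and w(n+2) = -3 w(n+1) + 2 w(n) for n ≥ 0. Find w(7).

w(2) = -3·6 + 2·(-2) = -22
w(3) = -3·(-22) + 2·6 = 78
w(4) = -3·78 + 2·(-22) = -278
w(5) = -3·(-278) + 2·78 = 990
w(6) = -3·990 + 2·(-278) = -3526
w(7) = -3·(-3526) + 2·990 = 12558

12558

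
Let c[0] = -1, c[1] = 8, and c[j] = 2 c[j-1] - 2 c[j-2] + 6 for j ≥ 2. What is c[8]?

-106

c[2] = 2·8 - 2·(-1) + 6 = 24
c[3] = 2·24 - 2·8 + 6 = 38
c[4] = 2·38 - 2·24 + 6 = 34
c[5] = 2·34 - 2·38 + 6 = -2
c[6] = 2·(-2) - 2·34 + 6 = -66
c[7] = 2·(-66) - 2·(-2) + 6 = -122
c[8] = 2·(-122) - 2·(-66) + 6 = -106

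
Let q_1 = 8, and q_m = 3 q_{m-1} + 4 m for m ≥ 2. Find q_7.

9460

q_2 = 3·8 + 8 = 32
q_3 = 3·32 + 12 = 108
q_4 = 3·108 + 16 = 340
q_5 = 3·340 + 20 = 1040
q_6 = 3·1040 + 24 = 3144
q_7 = 3·3144 + 28 = 9460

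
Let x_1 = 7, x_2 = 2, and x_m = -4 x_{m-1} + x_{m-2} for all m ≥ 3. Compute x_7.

-449

x_3 = -4·2 + 7 = -1
x_4 = -4·(-1) + 2 = 6
x_5 = -4·6 + (-1) = -25
x_6 = -4·(-25) + 6 = 106
x_7 = -4·106 + (-25) = -449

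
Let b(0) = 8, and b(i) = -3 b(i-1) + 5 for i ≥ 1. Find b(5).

b(1) = -3·8 + 5 = -19
b(2) = -3·(-19) + 5 = 62
b(3) = -3·62 + 5 = -181
b(4) = -3·(-181) + 5 = 548
b(5) = -3·548 + 5 = -1639

-1639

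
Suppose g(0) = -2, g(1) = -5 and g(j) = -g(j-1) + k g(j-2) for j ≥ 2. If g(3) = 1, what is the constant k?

-2

g(2) = 5 - 2k
g(3) = -5 - 3k
So -5 - 3k = 1, giving k = -2.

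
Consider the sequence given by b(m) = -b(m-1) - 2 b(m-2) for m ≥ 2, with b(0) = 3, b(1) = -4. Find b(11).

b(2) = -(-4) - 2(3) = -2
b(3) = -(-2) - 2(-4) = 10
b(4) = -10 - 2(-2) = -6
b(5) = -(-6) - 2(10) = -14
b(6) = -(-14) - 2(-6) = 26
b(7) = -26 - 2(-14) = 2
b(8) = -2 - 2(26) = -54
b(9) = -(-54) - 2(2) = 50
b(10) = -50 - 2(-54) = 58
b(11) = -58 - 2(50) = -158

-158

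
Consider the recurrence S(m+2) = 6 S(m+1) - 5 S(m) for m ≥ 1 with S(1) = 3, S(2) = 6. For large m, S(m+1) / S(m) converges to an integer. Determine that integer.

The characteristic equation is r^2 - 6r + 5 = 0, which factors as (r - 5)(r - 1) = 0.
So the roots are 5 and 1. Since |5| > |1| and the coefficient of 5^m is non-zero, the ratio tends to 5.

5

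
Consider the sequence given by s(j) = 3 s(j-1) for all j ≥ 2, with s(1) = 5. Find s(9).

s(2) = 3(5) = 15
s(3) = 3(15) = 45
s(4) = 3(45) = 135
s(5) = 3(135) = 405
s(6) = 3(405) = 1215
s(7) = 3(1215) = 3645
s(8) = 3(3645) = 10935
s(9) = 3(10935) = 32805

32805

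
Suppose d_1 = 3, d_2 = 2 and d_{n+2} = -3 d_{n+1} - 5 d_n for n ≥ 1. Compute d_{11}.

-15246

d_3 = -3(2) - 5(3) = -21
d_4 = -3(-21) - 5(2) = 53
d_5 = -3(53) - 5(-21) = -54
d_6 = -3(-54) - 5(53) = -103
d_7 = -3(-103) - 5(-54) = 579
d_8 = -3(579) - 5(-103) = -1222
d_9 = -3(-1222) - 5(579) = 771
d_{10} = -3(771) - 5(-1222) = 3797
d_{11} = -3(3797) - 5(771) = -15246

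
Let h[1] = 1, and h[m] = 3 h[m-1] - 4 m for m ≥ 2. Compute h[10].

h[2] = 3(1) - 8 = -5
h[3] = 3(-5) - 12 = -27
h[4] = 3(-27) - 16 = -97
h[5] = 3(-97) - 20 = -311
h[6] = 3(-311) - 24 = -957
h[7] = 3(-957) - 28 = -2899
h[8] = 3(-2899) - 32 = -8729
h[9] = 3(-8729) - 36 = -26223
h[10] = 3(-26223) - 40 = -78709

-78709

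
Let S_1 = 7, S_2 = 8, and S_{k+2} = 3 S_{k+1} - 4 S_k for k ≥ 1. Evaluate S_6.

-172

S_3 = 3·8 - 4·7 = -4
S_4 = 3·(-4) - 4·8 = -44
S_5 = 3·(-44) - 4·(-4) = -116
S_6 = 3·(-116) - 4·(-44) = -172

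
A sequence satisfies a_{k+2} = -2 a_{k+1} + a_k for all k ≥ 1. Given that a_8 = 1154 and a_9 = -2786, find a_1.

-2

Rearranging, a_{k-2} = a_k + 2 a_{k-1}.
a_7 = -2786 + 2*1154 = -478
a_6 = 1154 + 2*(-478) = 198
a_5 = -478 + 2*198 = -82
a_4 = 198 + 2*(-82) = 34
a_3 = -82 + 2*34 = -14
a_2 = 34 + 2*(-14) = 6
a_1 = -14 + 2*6 = -2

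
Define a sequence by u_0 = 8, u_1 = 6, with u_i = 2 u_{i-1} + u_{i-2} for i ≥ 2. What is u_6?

652

u_2 = 2(6) + 8 = 20
u_3 = 2(20) + 6 = 46
u_4 = 2(46) + 20 = 112
u_5 = 2(112) + 46 = 270
u_6 = 2(270) + 112 = 652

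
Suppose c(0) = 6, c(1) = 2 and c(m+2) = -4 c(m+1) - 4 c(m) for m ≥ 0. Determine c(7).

5504

c(2) = -4*2 - 4*6 = -32
c(3) = -4*(-32) - 4*2 = 120
c(4) = -4*120 - 4*(-32) = -352
c(5) = -4*(-352) - 4*120 = 928
c(6) = -4*928 - 4*(-352) = -2304
c(7) = -4*(-2304) - 4*928 = 5504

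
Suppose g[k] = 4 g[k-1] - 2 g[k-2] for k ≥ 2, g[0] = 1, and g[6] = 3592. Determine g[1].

7

Let g[1] = z.
g[2] = -2 + 4z
g[3] = -8 + 14z
g[4] = -28 + 48z
g[5] = -96 + 164z
g[6] = -328 + 560z
So -328 + 560z = 3592, giving z = 7.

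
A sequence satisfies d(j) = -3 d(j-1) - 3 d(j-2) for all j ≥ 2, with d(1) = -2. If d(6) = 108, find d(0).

Let d(0) = x.
d(2) = 6 - 3x
d(3) = -12 + 9x
d(4) = 18 - 18x
d(5) = -18 + 27x
d(6) = -27x
So -27x = 108, giving x = -4.

-4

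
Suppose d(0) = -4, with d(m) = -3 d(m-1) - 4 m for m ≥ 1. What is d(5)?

784

d(1) = -3(-4) - 4 = 8
d(2) = -3(8) - 8 = -32
d(3) = -3(-32) - 12 = 84
d(4) = -3(84) - 16 = -268
d(5) = -3(-268) - 20 = 784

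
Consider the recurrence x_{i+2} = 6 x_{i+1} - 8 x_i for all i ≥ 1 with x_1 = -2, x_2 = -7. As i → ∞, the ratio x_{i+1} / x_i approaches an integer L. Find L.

The characteristic equation is r^2 - 6r + 8 = 0, which factors as (r - 4)(r - 2) = 0.
So the roots are 4 and 2. Since |4| > |2| and the coefficient of 4^i is non-zero, the ratio tends to 4.

4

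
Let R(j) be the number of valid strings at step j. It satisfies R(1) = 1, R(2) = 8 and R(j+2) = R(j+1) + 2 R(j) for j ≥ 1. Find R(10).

1538

R(3) = 8 + 2·1 = 10
R(4) = 10 + 2·8 = 26
R(5) = 26 + 2·10 = 46
R(6) = 46 + 2·26 = 98
R(7) = 98 + 2·46 = 190
R(8) = 190 + 2·98 = 386
R(9) = 386 + 2·190 = 766
R(10) = 766 + 2·386 = 1538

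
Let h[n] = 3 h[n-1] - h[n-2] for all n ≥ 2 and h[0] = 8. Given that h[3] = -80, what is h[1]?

-7

Let h[1] = y.
h[2] = -8 + 3y
h[3] = -24 + 8y
So -24 + 8y = -80, giving y = -7.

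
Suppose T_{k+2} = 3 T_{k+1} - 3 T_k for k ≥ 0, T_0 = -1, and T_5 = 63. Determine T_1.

4

Let T_1 = v.
T_2 = 3 + 3v
T_3 = 9 + 6v
T_4 = 18 + 9v
T_5 = 27 + 9v
So 27 + 9v = 63, giving v = 4.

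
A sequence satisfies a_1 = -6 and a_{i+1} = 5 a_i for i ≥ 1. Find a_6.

-18750

a_2 = 5(-6) = -30
a_3 = 5(-30) = -150
a_4 = 5(-150) = -750
a_5 = 5(-750) = -3750
a_6 = 5(-3750) = -18750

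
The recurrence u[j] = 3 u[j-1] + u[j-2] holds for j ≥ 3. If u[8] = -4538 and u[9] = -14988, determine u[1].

-6

Rearranging, u[j-2] = u[j] - 3 u[j-1].
u[7] = -14988 - 3·(-4538) = -1374
u[6] = -4538 - 3·(-1374) = -416
u[5] = -1374 - 3·(-416) = -126
u[4] = -416 - 3·(-126) = -38
u[3] = -126 - 3·(-38) = -12
u[2] = -38 - 3·(-12) = -2
u[1] = -12 - 3·(-2) = -6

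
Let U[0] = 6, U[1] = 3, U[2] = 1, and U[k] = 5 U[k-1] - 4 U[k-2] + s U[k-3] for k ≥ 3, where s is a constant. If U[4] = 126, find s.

U[3] = -7 + 6s
U[4] = -39 + 33s
So -39 + 33s = 126, giving s = 5.

5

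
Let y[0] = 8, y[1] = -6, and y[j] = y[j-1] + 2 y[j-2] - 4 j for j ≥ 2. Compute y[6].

-190

y[2] = (-6) + 2(8) - 8 = 2
y[3] = 2 + 2(-6) - 12 = -22
y[4] = (-22) + 2(2) - 16 = -34
y[5] = (-34) + 2(-22) - 20 = -98
y[6] = (-98) + 2(-34) - 24 = -190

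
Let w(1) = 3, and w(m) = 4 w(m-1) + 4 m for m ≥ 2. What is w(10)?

1601976

w(2) = 4*3 + 8 = 20
w(3) = 4*20 + 12 = 92
w(4) = 4*92 + 16 = 384
w(5) = 4*384 + 20 = 1556
w(6) = 4*1556 + 24 = 6248
w(7) = 4*6248 + 28 = 25020
w(8) = 4*25020 + 32 = 100112
w(9) = 4*100112 + 36 = 400484
w(10) = 4*400484 + 40 = 1601976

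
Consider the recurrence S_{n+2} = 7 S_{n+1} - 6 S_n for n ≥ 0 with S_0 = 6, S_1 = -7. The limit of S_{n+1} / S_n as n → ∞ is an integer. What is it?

The characteristic equation is r^2 - 7r + 6 = 0, which factors as (r - 6)(r - 1) = 0.
So the roots are 6 and 1. Since |6| > |1| and the coefficient of 6^n is non-zero, the ratio tends to 6.

6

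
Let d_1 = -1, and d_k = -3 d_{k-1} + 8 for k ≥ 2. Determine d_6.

d_2 = -3*(-1) + 8 = 11
d_3 = -3*11 + 8 = -25
d_4 = -3*(-25) + 8 = 83
d_5 = -3*83 + 8 = -241
d_6 = -3*(-241) + 8 = 731

731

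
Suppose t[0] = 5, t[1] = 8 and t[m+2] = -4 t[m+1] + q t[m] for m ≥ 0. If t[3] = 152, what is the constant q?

-2

t[2] = -32 + 5q
t[3] = 128 - 12q
So 128 - 12q = 152, giving q = -2.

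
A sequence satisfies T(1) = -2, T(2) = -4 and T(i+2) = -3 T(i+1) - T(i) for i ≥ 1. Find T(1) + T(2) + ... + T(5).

70

T(3) = -3(-4) - (-2) = 14
T(4) = -3(14) - (-4) = -38
T(5) = -3(-38) - 14 = 100
Sum = (-2) + (-4) + 14 + (-38) + 100 = 70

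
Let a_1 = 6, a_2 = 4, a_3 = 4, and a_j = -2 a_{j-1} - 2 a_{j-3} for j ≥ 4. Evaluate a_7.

a_4 = -2·4 - 2·6 = -20
a_5 = -2·(-20) - 2·4 = 32
a_6 = -2·32 - 2·4 = -72
a_7 = -2·(-72) - 2·(-20) = 184

184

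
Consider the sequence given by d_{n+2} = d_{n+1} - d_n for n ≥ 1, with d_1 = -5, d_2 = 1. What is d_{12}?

d_3 = 1 - (-5) = 6
d_4 = 6 - 1 = 5
d_5 = 5 - 6 = -1
d_6 = (-1) - 5 = -6
d_7 = (-6) - (-1) = -5
d_8 = (-5) - (-6) = 1
d_9 = 1 - (-5) = 6
d_{10} = 6 - 1 = 5
d_{11} = 5 - 6 = -1
d_{12} = (-1) - 5 = -6

-6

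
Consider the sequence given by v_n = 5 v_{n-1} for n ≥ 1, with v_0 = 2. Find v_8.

v_1 = 5·2 = 10
v_2 = 5·10 = 50
v_3 = 5·50 = 250
v_4 = 5·250 = 1250
v_5 = 5·1250 = 6250
v_6 = 5·6250 = 31250
v_7 = 5·31250 = 156250
v_8 = 5·156250 = 781250

781250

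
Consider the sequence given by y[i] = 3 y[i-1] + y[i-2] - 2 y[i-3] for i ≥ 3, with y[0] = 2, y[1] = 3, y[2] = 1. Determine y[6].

6

y[3] = 3*1 + 3 - 2*2 = 2
y[4] = 3*2 + 1 - 2*3 = 1
y[5] = 3*1 + 2 - 2*1 = 3
y[6] = 3*3 + 1 - 2*2 = 6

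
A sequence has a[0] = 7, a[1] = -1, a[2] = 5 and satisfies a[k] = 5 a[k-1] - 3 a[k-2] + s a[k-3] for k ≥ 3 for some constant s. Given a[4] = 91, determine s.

a[3] = 28 + 7s
a[4] = 125 + 34s
So 125 + 34s = 91, giving s = -1.

-1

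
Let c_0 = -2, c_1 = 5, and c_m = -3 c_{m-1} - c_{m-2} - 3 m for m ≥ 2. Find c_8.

c_2 = -3(5) - (-2) - 6 = -19
c_3 = -3(-19) - 5 - 9 = 43
c_4 = -3(43) - (-19) - 12 = -122
c_5 = -3(-122) - 43 - 15 = 308
c_6 = -3(308) - (-122) - 18 = -820
c_7 = -3(-820) - 308 - 21 = 2131
c_8 = -3(2131) - (-820) - 24 = -5597

-5597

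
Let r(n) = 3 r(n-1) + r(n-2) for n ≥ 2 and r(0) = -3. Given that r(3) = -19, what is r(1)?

Let r(1) = x.
r(2) = -3 + 3x
r(3) = -9 + 10x
So -9 + 10x = -19, giving x = -1.

-1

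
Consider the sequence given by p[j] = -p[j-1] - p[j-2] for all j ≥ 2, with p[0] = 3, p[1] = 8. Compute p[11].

p[2] = -8 - 3 = -11
p[3] = -(-11) - 8 = 3
p[4] = -3 - (-11) = 8
p[5] = -8 - 3 = -11
p[6] = -(-11) - 8 = 3
p[7] = -3 - (-11) = 8
p[8] = -8 - 3 = -11
p[9] = -(-11) - 8 = 3
p[10] = -3 - (-11) = 8
p[11] = -8 - 3 = -11

-11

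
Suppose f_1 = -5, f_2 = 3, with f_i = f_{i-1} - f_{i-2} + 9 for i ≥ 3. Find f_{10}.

23

f_3 = 3 - (-5) + 9 = 17
f_4 = 17 - 3 + 9 = 23
f_5 = 23 - 17 + 9 = 15
f_6 = 15 - 23 + 9 = 1
f_7 = 1 - 15 + 9 = -5
f_8 = (-5) - 1 + 9 = 3
f_9 = 3 - (-5) + 9 = 17
f_{10} = 17 - 3 + 9 = 23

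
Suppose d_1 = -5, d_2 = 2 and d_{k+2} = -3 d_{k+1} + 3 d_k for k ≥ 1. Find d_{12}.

d_3 = -3·2 + 3·(-5) = -21
d_4 = -3·(-21) + 3·2 = 69
d_5 = -3·69 + 3·(-21) = -270
d_6 = -3·(-270) + 3·69 = 1017
d_7 = -3·1017 + 3·(-270) = -3861
d_8 = -3·(-3861) + 3·1017 = 14634
d_9 = -3·14634 + 3·(-3861) = -55485
d_{10} = -3·(-55485) + 3·14634 = 210357
d_{11} = -3·210357 + 3·(-55485) = -797526
d_{12} = -3·(-797526) + 3·210357 = 3023649

3023649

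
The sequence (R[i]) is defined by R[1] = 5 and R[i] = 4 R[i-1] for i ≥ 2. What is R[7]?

20480

R[2] = 4(5) = 20
R[3] = 4(20) = 80
R[4] = 4(80) = 320
R[5] = 4(320) = 1280
R[6] = 4(1280) = 5120
R[7] = 4(5120) = 20480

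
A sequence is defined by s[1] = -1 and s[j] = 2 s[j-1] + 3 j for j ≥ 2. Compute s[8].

s[2] = 2*(-1) + 6 = 4
s[3] = 2*4 + 9 = 17
s[4] = 2*17 + 12 = 46
s[5] = 2*46 + 15 = 107
s[6] = 2*107 + 18 = 232
s[7] = 2*232 + 21 = 485
s[8] = 2*485 + 24 = 994

994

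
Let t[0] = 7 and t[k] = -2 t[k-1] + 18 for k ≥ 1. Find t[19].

-524282

The fixed point is 18/(1 + 2) = 6, so t[k] - 6 = -2(t[k-1] - 6).
Hence t[k] = 1·(-2)^k + 6.
t[19] = 1·(-2)^{19} + 6 = 1·-524288 + 6 = -524282.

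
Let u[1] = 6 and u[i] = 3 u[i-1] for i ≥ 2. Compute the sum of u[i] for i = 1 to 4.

u[2] = 3·6 = 18
u[3] = 3·18 = 54
u[4] = 3·54 = 162
Sum = 6 + 18 + 54 + 162 = 240

240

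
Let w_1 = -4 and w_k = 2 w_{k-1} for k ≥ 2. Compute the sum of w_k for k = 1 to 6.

-252

w_2 = 2·(-4) = -8
w_3 = 2·(-8) = -16
w_4 = 2·(-16) = -32
w_5 = 2·(-32) = -64
w_6 = 2·(-64) = -128
Sum = (-4) + (-8) + (-16) + (-32) + (-64) + (-128) = -252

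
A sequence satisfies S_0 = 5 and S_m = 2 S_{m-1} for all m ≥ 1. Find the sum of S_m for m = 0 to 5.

315

S_1 = 2·5 = 10
S_2 = 2·10 = 20
S_3 = 2·20 = 40
S_4 = 2·40 = 80
S_5 = 2·80 = 160
Sum = 5 + 10 + 20 + 40 + 80 + 160 = 315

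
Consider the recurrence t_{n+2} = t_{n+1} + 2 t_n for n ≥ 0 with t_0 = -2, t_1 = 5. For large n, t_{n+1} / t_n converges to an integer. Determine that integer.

The characteristic equation is r^2 - r - 2 = 0, which factors as (r - 2)(r + 1) = 0.
So the roots are 2 and -1. Since |2| > |-1| and the coefficient of 2^n is non-zero, the ratio tends to 2.

2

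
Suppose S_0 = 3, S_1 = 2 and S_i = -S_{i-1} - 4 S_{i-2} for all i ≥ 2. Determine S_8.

S_2 = -2 - 4·3 = -14
S_3 = -(-14) - 4·2 = 6
S_4 = -6 - 4·(-14) = 50
S_5 = -50 - 4·6 = -74
S_6 = -(-74) - 4·50 = -126
S_7 = -(-126) - 4·(-74) = 422
S_8 = -422 - 4·(-126) = 82

82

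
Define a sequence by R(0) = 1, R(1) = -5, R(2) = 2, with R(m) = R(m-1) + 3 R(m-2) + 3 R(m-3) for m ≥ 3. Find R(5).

R(3) = 2 + 3·(-5) + 3·1 = -10
R(4) = (-10) + 3·2 + 3·(-5) = -19
R(5) = (-19) + 3·(-10) + 3·2 = -43

-43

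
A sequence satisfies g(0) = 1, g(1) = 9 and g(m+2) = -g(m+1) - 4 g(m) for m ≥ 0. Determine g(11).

g(2) = -9 - 4*1 = -13
g(3) = -(-13) - 4*9 = -23
g(4) = -(-23) - 4*(-13) = 75
g(5) = -75 - 4*(-23) = 17
g(6) = -17 - 4*75 = -317
g(7) = -(-317) - 4*17 = 249
g(8) = -249 - 4*(-317) = 1019
g(9) = -1019 - 4*249 = -2015
g(10) = -(-2015) - 4*1019 = -2061
g(11) = -(-2061) - 4*(-2015) = 10121

10121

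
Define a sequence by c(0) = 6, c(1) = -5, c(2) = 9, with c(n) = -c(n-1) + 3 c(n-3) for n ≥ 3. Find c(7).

-48

c(3) = -9 + 3*6 = 9
c(4) = -9 + 3*(-5) = -24
c(5) = -(-24) + 3*9 = 51
c(6) = -51 + 3*9 = -24
c(7) = -(-24) + 3*(-24) = -48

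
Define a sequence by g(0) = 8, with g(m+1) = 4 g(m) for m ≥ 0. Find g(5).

g(1) = 4·8 = 32
g(2) = 4·32 = 128
g(3) = 4·128 = 512
g(4) = 4·512 = 2048
g(5) = 4·2048 = 8192

8192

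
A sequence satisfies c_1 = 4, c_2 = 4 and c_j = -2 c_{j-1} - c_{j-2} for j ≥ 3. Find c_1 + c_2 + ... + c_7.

-20

c_3 = -2(4) - 4 = -12
c_4 = -2(-12) - 4 = 20
c_5 = -2(20) - (-12) = -28
c_6 = -2(-28) - 20 = 36
c_7 = -2(36) - (-28) = -44
Sum = 4 + 4 + (-12) + 20 + (-28) + 36 + (-44) = -20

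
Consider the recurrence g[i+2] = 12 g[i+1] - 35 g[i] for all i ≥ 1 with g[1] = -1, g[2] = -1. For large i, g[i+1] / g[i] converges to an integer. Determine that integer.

7

The characteristic equation is r^2 - 12r + 35 = 0, which factors as (r - 7)(r - 5) = 0.
So the roots are 7 and 5. Since |7| > |5| and the coefficient of 7^i is non-zero, the ratio tends to 7.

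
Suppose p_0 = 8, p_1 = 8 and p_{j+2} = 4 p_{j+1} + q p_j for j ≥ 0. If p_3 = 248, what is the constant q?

3

p_2 = 32 + 8q
p_3 = 128 + 40q
So 128 + 40q = 248, giving q = 3.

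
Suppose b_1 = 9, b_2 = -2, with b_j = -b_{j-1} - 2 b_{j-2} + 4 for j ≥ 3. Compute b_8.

b_3 = -(-2) - 2(9) + 4 = -12
b_4 = -(-12) - 2(-2) + 4 = 20
b_5 = -20 - 2(-12) + 4 = 8
b_6 = -8 - 2(20) + 4 = -44
b_7 = -(-44) - 2(8) + 4 = 32
b_8 = -32 - 2(-44) + 4 = 60

60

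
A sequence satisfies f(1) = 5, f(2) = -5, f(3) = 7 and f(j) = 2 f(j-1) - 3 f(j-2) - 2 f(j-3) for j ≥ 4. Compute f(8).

f(4) = 2(7) - 3(-5) - 2(5) = 19
f(5) = 2(19) - 3(7) - 2(-5) = 27
f(6) = 2(27) - 3(19) - 2(7) = -17
f(7) = 2(-17) - 3(27) - 2(19) = -153
f(8) = 2(-153) - 3(-17) - 2(27) = -309

-309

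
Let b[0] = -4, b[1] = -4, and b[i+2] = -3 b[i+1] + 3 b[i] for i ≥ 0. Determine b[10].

b[2] = -3*(-4) + 3*(-4) = 0
b[3] = -3*0 + 3*(-4) = -12
b[4] = -3*(-12) + 3*0 = 36
b[5] = -3*36 + 3*(-12) = -144
b[6] = -3*(-144) + 3*36 = 540
b[7] = -3*540 + 3*(-144) = -2052
b[8] = -3*(-2052) + 3*540 = 7776
b[9] = -3*7776 + 3*(-2052) = -29484
b[10] = -3*(-29484) + 3*7776 = 111780

111780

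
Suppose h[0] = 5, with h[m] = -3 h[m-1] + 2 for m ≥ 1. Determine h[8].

h[1] = -3(5) + 2 = -13
h[2] = -3(-13) + 2 = 41
h[3] = -3(41) + 2 = -121
h[4] = -3(-121) + 2 = 365
h[5] = -3(365) + 2 = -1093
h[6] = -3(-1093) + 2 = 3281
h[7] = -3(3281) + 2 = -9841
h[8] = -3(-9841) + 2 = 29525

29525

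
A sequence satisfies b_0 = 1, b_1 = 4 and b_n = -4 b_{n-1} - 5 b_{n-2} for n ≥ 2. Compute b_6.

-381

b_2 = -4(4) - 5(1) = -21
b_3 = -4(-21) - 5(4) = 64
b_4 = -4(64) - 5(-21) = -151
b_5 = -4(-151) - 5(64) = 284
b_6 = -4(284) - 5(-151) = -381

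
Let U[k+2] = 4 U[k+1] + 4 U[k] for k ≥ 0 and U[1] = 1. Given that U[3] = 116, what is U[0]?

Let U[0] = w.
U[2] = 4 + 4w
U[3] = 20 + 16w
So 20 + 16w = 116, giving w = 6.

6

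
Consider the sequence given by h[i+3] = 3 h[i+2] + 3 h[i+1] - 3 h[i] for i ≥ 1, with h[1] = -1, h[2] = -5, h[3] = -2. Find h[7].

-630

h[4] = 3·(-2) + 3·(-5) - 3·(-1) = -18
h[5] = 3·(-18) + 3·(-2) - 3·(-5) = -45
h[6] = 3·(-45) + 3·(-18) - 3·(-2) = -183
h[7] = 3·(-183) + 3·(-45) - 3·(-18) = -630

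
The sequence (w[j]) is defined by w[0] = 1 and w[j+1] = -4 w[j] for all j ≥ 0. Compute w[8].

65536

w[1] = -4(1) = -4
w[2] = -4(-4) = 16
w[3] = -4(16) = -64
w[4] = -4(-64) = 256
w[5] = -4(256) = -1024
w[6] = -4(-1024) = 4096
w[7] = -4(4096) = -16384
w[8] = -4(-16384) = 65536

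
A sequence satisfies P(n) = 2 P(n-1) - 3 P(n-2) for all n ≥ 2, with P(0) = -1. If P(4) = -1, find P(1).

Let P(1) = v.
P(2) = 3 + 2v
P(3) = 6 + v
P(4) = 3 - 4v
So 3 - 4v = -1, giving v = 1.

1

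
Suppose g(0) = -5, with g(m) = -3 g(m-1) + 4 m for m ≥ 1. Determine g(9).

113187

g(1) = -3·(-5) + 4 = 19
g(2) = -3·19 + 8 = -49
g(3) = -3·(-49) + 12 = 159
g(4) = -3·159 + 16 = -461
g(5) = -3·(-461) + 20 = 1403
g(6) = -3·1403 + 24 = -4185
g(7) = -3·(-4185) + 28 = 12583
g(8) = -3·12583 + 32 = -37717
g(9) = -3·(-37717) + 36 = 113187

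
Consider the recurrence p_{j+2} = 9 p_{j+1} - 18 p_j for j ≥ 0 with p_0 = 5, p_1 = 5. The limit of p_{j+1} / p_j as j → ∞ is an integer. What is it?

The characteristic equation is r^2 - 9r + 18 = 0, which factors as (r - 6)(r - 3) = 0.
So the roots are 6 and 3. Since |6| > |3| and the coefficient of 6^j is non-zero, the ratio tends to 6.

6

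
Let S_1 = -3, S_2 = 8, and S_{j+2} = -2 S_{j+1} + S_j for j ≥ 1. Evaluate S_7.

-647

S_3 = -2(8) + (-3) = -19
S_4 = -2(-19) + 8 = 46
S_5 = -2(46) + (-19) = -111
S_6 = -2(-111) + 46 = 268
S_7 = -2(268) + (-111) = -647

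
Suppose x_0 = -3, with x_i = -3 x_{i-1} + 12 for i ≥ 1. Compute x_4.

-483

x_1 = -3·(-3) + 12 = 21
x_2 = -3·21 + 12 = -51
x_3 = -3·(-51) + 12 = 165
x_4 = -3·165 + 12 = -483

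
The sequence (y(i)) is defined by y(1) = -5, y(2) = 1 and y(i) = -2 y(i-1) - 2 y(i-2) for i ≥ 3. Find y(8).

72

y(3) = -2(1) - 2(-5) = 8
y(4) = -2(8) - 2(1) = -18
y(5) = -2(-18) - 2(8) = 20
y(6) = -2(20) - 2(-18) = -4
y(7) = -2(-4) - 2(20) = -32
y(8) = -2(-32) - 2(-4) = 72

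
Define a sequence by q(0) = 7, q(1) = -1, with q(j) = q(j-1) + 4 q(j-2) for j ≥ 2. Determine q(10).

29691

q(2) = (-1) + 4*7 = 27
q(3) = 27 + 4*(-1) = 23
q(4) = 23 + 4*27 = 131
q(5) = 131 + 4*23 = 223
q(6) = 223 + 4*131 = 747
q(7) = 747 + 4*223 = 1639
q(8) = 1639 + 4*747 = 4627
q(9) = 4627 + 4*1639 = 11183
q(10) = 11183 + 4*4627 = 29691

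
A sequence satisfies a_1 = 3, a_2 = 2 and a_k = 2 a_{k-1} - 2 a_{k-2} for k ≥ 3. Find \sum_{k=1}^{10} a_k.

a_3 = 2(2) - 2(3) = -2
a_4 = 2(-2) - 2(2) = -8
a_5 = 2(-8) - 2(-2) = -12
a_6 = 2(-12) - 2(-8) = -8
a_7 = 2(-8) - 2(-12) = 8
a_8 = 2(8) - 2(-8) = 32
a_9 = 2(32) - 2(8) = 48
a_{10} = 2(48) - 2(32) = 32
Sum = 3 + 2 + (-2) + (-8) + (-12) + (-8) + 8 + 32 + 48 + 32 = 95

95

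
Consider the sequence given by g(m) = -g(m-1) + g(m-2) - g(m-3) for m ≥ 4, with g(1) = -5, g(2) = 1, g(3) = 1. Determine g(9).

g(4) = -1 + 1 - (-5) = 5
g(5) = -5 + 1 - 1 = -5
g(6) = -(-5) + 5 - 1 = 9
g(7) = -9 + (-5) - 5 = -19
g(8) = -(-19) + 9 - (-5) = 33
g(9) = -33 + (-19) - 9 = -61

-61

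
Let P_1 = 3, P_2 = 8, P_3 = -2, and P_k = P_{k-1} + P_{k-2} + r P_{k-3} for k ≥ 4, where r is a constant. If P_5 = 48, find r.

4

P_4 = 6 + 3r
P_5 = 4 + 11r
So 4 + 11r = 48, giving r = 4.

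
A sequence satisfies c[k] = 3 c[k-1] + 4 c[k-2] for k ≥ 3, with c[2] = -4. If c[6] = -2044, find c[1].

Let c[1] = v.
c[3] = -12 + 4v
c[4] = -52 + 12v
c[5] = -204 + 52v
c[6] = -820 + 204v
So -820 + 204v = -2044, giving v = -6.

-6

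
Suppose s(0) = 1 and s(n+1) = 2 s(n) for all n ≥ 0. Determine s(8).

s(1) = 2·1 = 2
s(2) = 2·2 = 4
s(3) = 2·4 = 8
s(4) = 2·8 = 16
s(5) = 2·16 = 32
s(6) = 2·32 = 64
s(7) = 2·64 = 128
s(8) = 2·128 = 256

256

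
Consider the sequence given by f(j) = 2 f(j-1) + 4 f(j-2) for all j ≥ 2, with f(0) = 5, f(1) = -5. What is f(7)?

960

f(2) = 2·(-5) + 4·5 = 10
f(3) = 2·10 + 4·(-5) = 0
f(4) = 2·0 + 4·10 = 40
f(5) = 2·40 + 4·0 = 80
f(6) = 2·80 + 4·40 = 320
f(7) = 2·320 + 4·80 = 960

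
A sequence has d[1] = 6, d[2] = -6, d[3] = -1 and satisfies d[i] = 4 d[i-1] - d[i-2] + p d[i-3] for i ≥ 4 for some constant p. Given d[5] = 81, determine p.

d[4] = 2 + 6p
d[5] = 9 + 18p
So 9 + 18p = 81, giving p = 4.

4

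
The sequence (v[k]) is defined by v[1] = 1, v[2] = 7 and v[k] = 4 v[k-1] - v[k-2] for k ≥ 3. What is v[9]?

v[3] = 4·7 - 1 = 27
v[4] = 4·27 - 7 = 101
v[5] = 4·101 - 27 = 377
v[6] = 4·377 - 101 = 1407
v[7] = 4·1407 - 377 = 5251
v[8] = 4·5251 - 1407 = 19597
v[9] = 4·19597 - 5251 = 73137

73137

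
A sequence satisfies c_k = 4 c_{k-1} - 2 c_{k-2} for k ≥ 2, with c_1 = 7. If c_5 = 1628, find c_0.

-5

Let c_0 = v.
c_2 = 28 - 2v
c_3 = 98 - 8v
c_4 = 336 - 28v
c_5 = 1148 - 96v
So 1148 - 96v = 1628, giving v = -5.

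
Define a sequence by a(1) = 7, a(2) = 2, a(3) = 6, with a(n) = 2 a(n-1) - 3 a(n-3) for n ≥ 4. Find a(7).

a(4) = 2*6 - 3*7 = -9
a(5) = 2*(-9) - 3*2 = -24
a(6) = 2*(-24) - 3*6 = -66
a(7) = 2*(-66) - 3*(-9) = -105

-105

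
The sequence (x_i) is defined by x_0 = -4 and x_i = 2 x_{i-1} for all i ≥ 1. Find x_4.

-64

x_1 = 2·(-4) = -8
x_2 = 2·(-8) = -16
x_3 = 2·(-16) = -32
x_4 = 2·(-32) = -64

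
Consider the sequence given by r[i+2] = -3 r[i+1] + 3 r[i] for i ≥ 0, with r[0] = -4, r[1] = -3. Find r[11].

83835

r[2] = -3*(-3) + 3*(-4) = -3
r[3] = -3*(-3) + 3*(-3) = 0
r[4] = -3*0 + 3*(-3) = -9
r[5] = -3*(-9) + 3*0 = 27
r[6] = -3*27 + 3*(-9) = -108
r[7] = -3*(-108) + 3*27 = 405
r[8] = -3*405 + 3*(-108) = -1539
r[9] = -3*(-1539) + 3*405 = 5832
r[10] = -3*5832 + 3*(-1539) = -22113
r[11] = -3*(-22113) + 3*5832 = 83835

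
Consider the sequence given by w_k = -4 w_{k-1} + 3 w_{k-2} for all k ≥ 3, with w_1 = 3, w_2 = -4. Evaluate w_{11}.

5254921

w_3 = -4(-4) + 3(3) = 25
w_4 = -4(25) + 3(-4) = -112
w_5 = -4(-112) + 3(25) = 523
w_6 = -4(523) + 3(-112) = -2428
w_7 = -4(-2428) + 3(523) = 11281
w_8 = -4(11281) + 3(-2428) = -52408
w_9 = -4(-52408) + 3(11281) = 243475
w_{10} = -4(243475) + 3(-52408) = -1131124
w_{11} = -4(-1131124) + 3(243475) = 5254921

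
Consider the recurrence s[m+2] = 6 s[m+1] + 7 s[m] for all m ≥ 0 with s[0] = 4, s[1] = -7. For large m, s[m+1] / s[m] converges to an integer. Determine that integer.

The characteristic equation is r^2 - 6r - 7 = 0, which factors as (r - 7)(r + 1) = 0.
So the roots are 7 and -1. Since |7| > |-1| and the coefficient of 7^m is non-zero, the ratio tends to 7.

7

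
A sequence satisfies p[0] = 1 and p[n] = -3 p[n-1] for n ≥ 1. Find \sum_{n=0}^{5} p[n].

p[1] = -3(1) = -3
p[2] = -3(-3) = 9
p[3] = -3(9) = -27
p[4] = -3(-27) = 81
p[5] = -3(81) = -243
Sum = 1 + (-3) + 9 + (-27) + 81 + (-243) = -182

-182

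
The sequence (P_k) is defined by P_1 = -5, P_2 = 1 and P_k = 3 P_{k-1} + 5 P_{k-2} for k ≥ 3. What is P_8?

P_3 = 3·1 + 5·(-5) = -22
P_4 = 3·(-22) + 5·1 = -61
P_5 = 3·(-61) + 5·(-22) = -293
P_6 = 3·(-293) + 5·(-61) = -1184
P_7 = 3·(-1184) + 5·(-293) = -5017
P_8 = 3·(-5017) + 5·(-1184) = -20971

-20971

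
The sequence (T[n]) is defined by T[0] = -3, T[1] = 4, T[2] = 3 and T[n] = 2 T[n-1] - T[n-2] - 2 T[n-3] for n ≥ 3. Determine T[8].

-91

T[3] = 2(3) - 4 - 2(-3) = 8
T[4] = 2(8) - 3 - 2(4) = 5
T[5] = 2(5) - 8 - 2(3) = -4
T[6] = 2(-4) - 5 - 2(8) = -29
T[7] = 2(-29) - (-4) - 2(5) = -64
T[8] = 2(-64) - (-29) - 2(-4) = -91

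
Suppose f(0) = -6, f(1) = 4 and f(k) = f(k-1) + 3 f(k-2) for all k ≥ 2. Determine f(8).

f(2) = 4 + 3·(-6) = -14
f(3) = (-14) + 3·4 = -2
f(4) = (-2) + 3·(-14) = -44
f(5) = (-44) + 3·(-2) = -50
f(6) = (-50) + 3·(-44) = -182
f(7) = (-182) + 3·(-50) = -332
f(8) = (-332) + 3·(-182) = -878

-878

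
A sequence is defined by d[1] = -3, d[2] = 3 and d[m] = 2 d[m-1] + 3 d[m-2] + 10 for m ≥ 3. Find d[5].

d[3] = 2(3) + 3(-3) + 10 = 7
d[4] = 2(7) + 3(3) + 10 = 33
d[5] = 2(33) + 3(7) + 10 = 97

97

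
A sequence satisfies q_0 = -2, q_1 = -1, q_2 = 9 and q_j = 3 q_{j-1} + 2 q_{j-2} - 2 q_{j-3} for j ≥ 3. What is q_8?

q_3 = 3*9 + 2*(-1) - 2*(-2) = 29
q_4 = 3*29 + 2*9 - 2*(-1) = 107
q_5 = 3*107 + 2*29 - 2*9 = 361
q_6 = 3*361 + 2*107 - 2*29 = 1239
q_7 = 3*1239 + 2*361 - 2*107 = 4225
q_8 = 3*4225 + 2*1239 - 2*361 = 14431

14431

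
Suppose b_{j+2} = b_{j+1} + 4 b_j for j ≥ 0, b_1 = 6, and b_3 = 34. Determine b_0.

1

Let b_0 = x.
b_2 = 6 + 4x
b_3 = 30 + 4x
So 30 + 4x = 34, giving x = 1.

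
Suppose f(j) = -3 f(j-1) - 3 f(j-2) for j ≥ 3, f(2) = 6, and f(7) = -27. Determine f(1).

1

Let f(1) = y.
f(3) = -18 - 3y
f(4) = 36 + 9y
f(5) = -54 - 18y
f(6) = 54 + 27y
f(7) = -27y
So -27y = -27, giving y = 1.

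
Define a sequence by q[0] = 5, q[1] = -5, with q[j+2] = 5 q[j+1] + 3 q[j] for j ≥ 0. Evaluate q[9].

-1857305

q[2] = 5·(-5) + 3·5 = -10
q[3] = 5·(-10) + 3·(-5) = -65
q[4] = 5·(-65) + 3·(-10) = -355
q[5] = 5·(-355) + 3·(-65) = -1970
q[6] = 5·(-1970) + 3·(-355) = -10915
q[7] = 5·(-10915) + 3·(-1970) = -60485
q[8] = 5·(-60485) + 3·(-10915) = -335170
q[9] = 5·(-335170) + 3·(-60485) = -1857305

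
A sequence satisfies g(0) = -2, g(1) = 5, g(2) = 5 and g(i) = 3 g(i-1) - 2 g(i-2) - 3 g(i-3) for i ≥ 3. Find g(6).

g(3) = 3(5) - 2(5) - 3(-2) = 11
g(4) = 3(11) - 2(5) - 3(5) = 8
g(5) = 3(8) - 2(11) - 3(5) = -13
g(6) = 3(-13) - 2(8) - 3(11) = -88

-88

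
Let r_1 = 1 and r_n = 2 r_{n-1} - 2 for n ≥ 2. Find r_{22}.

The fixed point is -2/(1 - 2) = 2, so r_n - 2 = 2(r_{n-1} - 2).
Hence r_n = -1·2^{n-1} + 2.
r_{22} = -1·2^{21} + 2 = -1·2097152 + 2 = -2097150.

-2097150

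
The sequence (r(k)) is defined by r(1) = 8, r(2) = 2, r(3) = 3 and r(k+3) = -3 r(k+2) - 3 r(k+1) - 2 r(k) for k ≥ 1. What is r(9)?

r(4) = -3*3 - 3*2 - 2*8 = -31
r(5) = -3*(-31) - 3*3 - 2*2 = 80
r(6) = -3*80 - 3*(-31) - 2*3 = -153
r(7) = -3*(-153) - 3*80 - 2*(-31) = 281
r(8) = -3*281 - 3*(-153) - 2*80 = -544
r(9) = -3*(-544) - 3*281 - 2*(-153) = 1095

1095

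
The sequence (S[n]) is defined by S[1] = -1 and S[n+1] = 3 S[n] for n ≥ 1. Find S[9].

S[2] = 3*(-1) = -3
S[3] = 3*(-3) = -9
S[4] = 3*(-9) = -27
S[5] = 3*(-27) = -81
S[6] = 3*(-81) = -243
S[7] = 3*(-243) = -729
S[8] = 3*(-729) = -2187
S[9] = 3*(-2187) = -6561

-6561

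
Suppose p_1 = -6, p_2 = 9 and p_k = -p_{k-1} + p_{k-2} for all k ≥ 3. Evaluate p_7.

-102

p_3 = -9 + (-6) = -15
p_4 = -(-15) + 9 = 24
p_5 = -24 + (-15) = -39
p_6 = -(-39) + 24 = 63
p_7 = -63 + (-39) = -102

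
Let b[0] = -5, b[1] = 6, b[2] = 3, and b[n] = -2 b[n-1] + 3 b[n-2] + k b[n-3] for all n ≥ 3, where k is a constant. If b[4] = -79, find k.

b[3] = 12 - 5k
b[4] = -15 + 16k
So -15 + 16k = -79, giving k = -4.

-4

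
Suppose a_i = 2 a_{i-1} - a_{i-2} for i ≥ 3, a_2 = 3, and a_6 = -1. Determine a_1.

4

Let a_1 = z.
a_3 = 6 - z
a_4 = 9 - 2z
a_5 = 12 - 3z
a_6 = 15 - 4z
So 15 - 4z = -1, giving z = 4.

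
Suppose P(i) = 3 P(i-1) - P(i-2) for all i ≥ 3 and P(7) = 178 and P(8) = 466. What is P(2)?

2

Rearranging, P(i-2) = -(P(i) - 3 P(i-1)).
P(6) = -(466 - 3(178)) = 68
P(5) = -(178 - 3(68)) = 26
P(4) = -(68 - 3(26)) = 10
P(3) = -(26 - 3(10)) = 4
P(2) = -(10 - 3(4)) = 2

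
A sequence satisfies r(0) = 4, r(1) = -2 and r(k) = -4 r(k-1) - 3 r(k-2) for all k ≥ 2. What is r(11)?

177142

r(2) = -4·(-2) - 3·4 = -4
r(3) = -4·(-4) - 3·(-2) = 22
r(4) = -4·22 - 3·(-4) = -76
r(5) = -4·(-76) - 3·22 = 238
r(6) = -4·238 - 3·(-76) = -724
r(7) = -4·(-724) - 3·238 = 2182
r(8) = -4·2182 - 3·(-724) = -6556
r(9) = -4·(-6556) - 3·2182 = 19678
r(10) = -4·19678 - 3·(-6556) = -59044
r(11) = -4·(-59044) - 3·19678 = 177142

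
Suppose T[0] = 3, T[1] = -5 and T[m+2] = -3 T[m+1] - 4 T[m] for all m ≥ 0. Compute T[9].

T[2] = -3*(-5) - 4*3 = 3
T[3] = -3*3 - 4*(-5) = 11
T[4] = -3*11 - 4*3 = -45
T[5] = -3*(-45) - 4*11 = 91
T[6] = -3*91 - 4*(-45) = -93
T[7] = -3*(-93) - 4*91 = -85
T[8] = -3*(-85) - 4*(-93) = 627
T[9] = -3*627 - 4*(-85) = -1541

-1541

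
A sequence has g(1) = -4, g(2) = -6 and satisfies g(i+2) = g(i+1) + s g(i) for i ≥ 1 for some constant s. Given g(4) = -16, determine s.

1

g(3) = -6 - 4s
g(4) = -6 - 10s
So -6 - 10s = -16, giving s = 1.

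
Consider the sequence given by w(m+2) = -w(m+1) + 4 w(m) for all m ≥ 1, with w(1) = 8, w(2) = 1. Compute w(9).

w(3) = -1 + 4(8) = 31
w(4) = -31 + 4(1) = -27
w(5) = -(-27) + 4(31) = 151
w(6) = -151 + 4(-27) = -259
w(7) = -(-259) + 4(151) = 863
w(8) = -863 + 4(-259) = -1899
w(9) = -(-1899) + 4(863) = 5351

5351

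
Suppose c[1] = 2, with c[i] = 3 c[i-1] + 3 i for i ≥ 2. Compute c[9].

37710

c[2] = 3(2) + 6 = 12
c[3] = 3(12) + 9 = 45
c[4] = 3(45) + 12 = 147
c[5] = 3(147) + 15 = 456
c[6] = 3(456) + 18 = 1386
c[7] = 3(1386) + 21 = 4179
c[8] = 3(4179) + 24 = 12561
c[9] = 3(12561) + 27 = 37710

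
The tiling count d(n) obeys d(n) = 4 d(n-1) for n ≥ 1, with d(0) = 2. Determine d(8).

131072

d(1) = 4*2 = 8
d(2) = 4*8 = 32
d(3) = 4*32 = 128
d(4) = 4*128 = 512
d(5) = 4*512 = 2048
d(6) = 4*2048 = 8192
d(7) = 4*8192 = 32768
d(8) = 4*32768 = 131072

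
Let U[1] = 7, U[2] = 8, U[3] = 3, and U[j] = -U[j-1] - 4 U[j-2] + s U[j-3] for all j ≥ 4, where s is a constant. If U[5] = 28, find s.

U[4] = -35 + 7s
U[5] = 23 + s
So 23 + s = 28, giving s = 5.

5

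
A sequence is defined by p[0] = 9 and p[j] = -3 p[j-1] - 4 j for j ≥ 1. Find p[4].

p[1] = -3*9 - 4 = -31
p[2] = -3*(-31) - 8 = 85
p[3] = -3*85 - 12 = -267
p[4] = -3*(-267) - 16 = 785

785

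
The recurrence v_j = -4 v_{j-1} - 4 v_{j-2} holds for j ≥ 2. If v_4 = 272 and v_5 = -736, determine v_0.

-7

Rearranging, v_{j-2} = (v_j + 4 v_{j-1}) / -4.
v_3 = (-736 + 4*272) / -4 = 352/-4 = -88
v_2 = (272 + 4*(-88)) / -4 = -80/-4 = 20
v_1 = (-88 + 4*20) / -4 = -8/-4 = 2
v_0 = (20 + 4*2) / -4 = 28/-4 = -7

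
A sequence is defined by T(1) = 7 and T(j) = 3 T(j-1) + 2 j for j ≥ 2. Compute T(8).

T(2) = 3*7 + 4 = 25
T(3) = 3*25 + 6 = 81
T(4) = 3*81 + 8 = 251
T(5) = 3*251 + 10 = 763
T(6) = 3*763 + 12 = 2301
T(7) = 3*2301 + 14 = 6917
T(8) = 3*6917 + 16 = 20767

20767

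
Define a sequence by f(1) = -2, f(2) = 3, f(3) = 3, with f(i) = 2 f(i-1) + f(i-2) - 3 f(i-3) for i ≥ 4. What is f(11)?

f(4) = 2·3 + 3 - 3·(-2) = 15
f(5) = 2·15 + 3 - 3·3 = 24
f(6) = 2·24 + 15 - 3·3 = 54
f(7) = 2·54 + 24 - 3·15 = 87
f(8) = 2·87 + 54 - 3·24 = 156
f(9) = 2·156 + 87 - 3·54 = 237
f(10) = 2·237 + 156 - 3·87 = 369
f(11) = 2·369 + 237 - 3·156 = 507

507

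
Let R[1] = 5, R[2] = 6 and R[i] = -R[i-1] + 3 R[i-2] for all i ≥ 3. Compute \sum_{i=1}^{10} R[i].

R[3] = -6 + 3(5) = 9
R[4] = -9 + 3(6) = 9
R[5] = -9 + 3(9) = 18
R[6] = -18 + 3(9) = 9
R[7] = -9 + 3(18) = 45
R[8] = -45 + 3(9) = -18
R[9] = -(-18) + 3(45) = 153
R[10] = -153 + 3(-18) = -207
Sum = 5 + 6 + 9 + 9 + 18 + 9 + 45 + (-18) + 153 + (-207) = 29

29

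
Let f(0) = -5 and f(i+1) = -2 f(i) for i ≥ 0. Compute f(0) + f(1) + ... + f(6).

-215

f(1) = -2·(-5) = 10
f(2) = -2·10 = -20
f(3) = -2·(-20) = 40
f(4) = -2·40 = -80
f(5) = -2·(-80) = 160
f(6) = -2·160 = -320
Sum = (-5) + 10 + (-20) + 40 + (-80) + 160 + (-320) = -215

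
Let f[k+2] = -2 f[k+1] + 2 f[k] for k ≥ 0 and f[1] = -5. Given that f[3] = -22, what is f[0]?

Let f[0] = v.
f[2] = 10 + 2v
f[3] = -30 - 4v
So -30 - 4v = -22, giving v = -2.

-2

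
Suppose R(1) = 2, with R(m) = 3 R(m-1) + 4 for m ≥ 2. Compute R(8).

8746

R(2) = 3*2 + 4 = 10
R(3) = 3*10 + 4 = 34
R(4) = 3*34 + 4 = 106
R(5) = 3*106 + 4 = 322
R(6) = 3*322 + 4 = 970
R(7) = 3*970 + 4 = 2914
R(8) = 3*2914 + 4 = 8746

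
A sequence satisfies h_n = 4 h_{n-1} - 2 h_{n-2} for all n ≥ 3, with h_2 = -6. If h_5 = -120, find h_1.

-6

Let h_1 = v.
h_3 = -24 - 2v
h_4 = -84 - 8v
h_5 = -288 - 28v
So -288 - 28v = -120, giving v = -6.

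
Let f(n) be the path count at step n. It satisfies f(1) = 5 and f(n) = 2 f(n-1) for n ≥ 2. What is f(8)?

f(2) = 2(5) = 10
f(3) = 2(10) = 20
f(4) = 2(20) = 40
f(5) = 2(40) = 80
f(6) = 2(80) = 160
f(7) = 2(160) = 320
f(8) = 2(320) = 640

640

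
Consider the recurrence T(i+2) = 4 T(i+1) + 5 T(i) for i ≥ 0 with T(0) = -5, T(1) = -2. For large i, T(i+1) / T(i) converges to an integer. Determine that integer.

5

The characteristic equation is r^2 - 4r - 5 = 0, which factors as (r - 5)(r + 1) = 0.
So the roots are 5 and -1. Since |5| > |-1| and the coefficient of 5^i is non-zero, the ratio tends to 5.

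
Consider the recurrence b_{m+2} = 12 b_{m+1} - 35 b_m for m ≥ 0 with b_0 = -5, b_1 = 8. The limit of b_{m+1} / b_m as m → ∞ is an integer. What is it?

7

The characteristic equation is r^2 - 12r + 35 = 0, which factors as (r - 7)(r - 5) = 0.
So the roots are 7 and 5. Since |7| > |5| and the coefficient of 7^m is non-zero, the ratio tends to 7.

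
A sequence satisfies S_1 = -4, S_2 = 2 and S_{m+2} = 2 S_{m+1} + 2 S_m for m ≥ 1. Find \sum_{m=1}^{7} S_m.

-178

S_3 = 2*2 + 2*(-4) = -4
S_4 = 2*(-4) + 2*2 = -4
S_5 = 2*(-4) + 2*(-4) = -16
S_6 = 2*(-16) + 2*(-4) = -40
S_7 = 2*(-40) + 2*(-16) = -112
Sum = (-4) + 2 + (-4) + (-4) + (-16) + (-40) + (-112) = -178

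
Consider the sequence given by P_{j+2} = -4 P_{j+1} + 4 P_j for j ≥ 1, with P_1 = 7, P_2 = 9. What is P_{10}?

807168

P_3 = -4*9 + 4*7 = -8
P_4 = -4*(-8) + 4*9 = 68
P_5 = -4*68 + 4*(-8) = -304
P_6 = -4*(-304) + 4*68 = 1488
P_7 = -4*1488 + 4*(-304) = -7168
P_8 = -4*(-7168) + 4*1488 = 34624
P_9 = -4*34624 + 4*(-7168) = -167168
P_{10} = -4*(-167168) + 4*34624 = 807168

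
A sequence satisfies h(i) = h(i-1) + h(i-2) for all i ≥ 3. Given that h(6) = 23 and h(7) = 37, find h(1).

Rearranging, h(i-2) = h(i) - h(i-1).
h(5) = 37 - 23 = 14
h(4) = 23 - 14 = 9
h(3) = 14 - 9 = 5
h(2) = 9 - 5 = 4
h(1) = 5 - 4 = 1

1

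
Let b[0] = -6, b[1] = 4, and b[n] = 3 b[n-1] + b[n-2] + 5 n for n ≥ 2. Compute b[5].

b[2] = 3(4) + (-6) + 10 = 16
b[3] = 3(16) + 4 + 15 = 67
b[4] = 3(67) + 16 + 20 = 237
b[5] = 3(237) + 67 + 25 = 803

803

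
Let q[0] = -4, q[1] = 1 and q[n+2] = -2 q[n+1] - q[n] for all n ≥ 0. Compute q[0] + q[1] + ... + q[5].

-9

q[2] = -2(1) - (-4) = 2
q[3] = -2(2) - 1 = -5
q[4] = -2(-5) - 2 = 8
q[5] = -2(8) - (-5) = -11
Sum = (-4) + 1 + 2 + (-5) + 8 + (-11) = -9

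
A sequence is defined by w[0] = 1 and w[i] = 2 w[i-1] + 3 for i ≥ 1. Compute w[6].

253

w[1] = 2·1 + 3 = 5
w[2] = 2·5 + 3 = 13
w[3] = 2·13 + 3 = 29
w[4] = 2·29 + 3 = 61
w[5] = 2·61 + 3 = 125
w[6] = 2·125 + 3 = 253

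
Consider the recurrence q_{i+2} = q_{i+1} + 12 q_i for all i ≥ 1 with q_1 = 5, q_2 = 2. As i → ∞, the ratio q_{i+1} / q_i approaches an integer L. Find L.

4

The characteristic equation is r^2 - r - 12 = 0, which factors as (r - 4)(r + 3) = 0.
So the roots are 4 and -3. Since |4| > |-3| and the coefficient of 4^i is non-zero, the ratio tends to 4.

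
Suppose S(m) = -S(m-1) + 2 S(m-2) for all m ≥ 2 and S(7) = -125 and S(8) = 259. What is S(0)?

Rearranging, S(m-2) = (S(m) + S(m-1)) / 2.
S(6) = (259 + (-125)) / 2 = 134/2 = 67
S(5) = (-125 + 67) / 2 = -58/2 = -29
S(4) = (67 + (-29)) / 2 = 38/2 = 19
S(3) = (-29 + 19) / 2 = -10/2 = -5
S(2) = (19 + (-5)) / 2 = 14/2 = 7
S(1) = (-5 + 7) / 2 = 2/2 = 1
S(0) = (7 + 1) / 2 = 8/2 = 4

4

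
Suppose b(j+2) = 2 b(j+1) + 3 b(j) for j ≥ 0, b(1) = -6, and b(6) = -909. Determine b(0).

Let b(0) = z.
b(2) = -12 + 3z
b(3) = -42 + 6z
b(4) = -120 + 21z
b(5) = -366 + 60z
b(6) = -1092 + 183z
So -1092 + 183z = -909, giving z = 1.

1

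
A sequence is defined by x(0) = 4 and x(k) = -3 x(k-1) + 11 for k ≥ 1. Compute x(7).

x(1) = -3·4 + 11 = -1
x(2) = -3·(-1) + 11 = 14
x(3) = -3·14 + 11 = -31
x(4) = -3·(-31) + 11 = 104
x(5) = -3·104 + 11 = -301
x(6) = -3·(-301) + 11 = 914
x(7) = -3·914 + 11 = -2731

-2731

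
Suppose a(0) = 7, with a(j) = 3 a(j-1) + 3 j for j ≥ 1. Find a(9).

a(1) = 3·7 + 3 = 24
a(2) = 3·24 + 6 = 78
a(3) = 3·78 + 9 = 243
a(4) = 3·243 + 12 = 741
a(5) = 3·741 + 15 = 2238
a(6) = 3·2238 + 18 = 6732
a(7) = 3·6732 + 21 = 20217
a(8) = 3·20217 + 24 = 60675
a(9) = 3·60675 + 27 = 182052

182052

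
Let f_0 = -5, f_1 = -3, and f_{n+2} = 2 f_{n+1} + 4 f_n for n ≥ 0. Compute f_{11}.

-836608

f_2 = 2(-3) + 4(-5) = -26
f_3 = 2(-26) + 4(-3) = -64
f_4 = 2(-64) + 4(-26) = -232
f_5 = 2(-232) + 4(-64) = -720
f_6 = 2(-720) + 4(-232) = -2368
f_7 = 2(-2368) + 4(-720) = -7616
f_8 = 2(-7616) + 4(-2368) = -24704
f_9 = 2(-24704) + 4(-7616) = -79872
f_{10} = 2(-79872) + 4(-24704) = -258560
f_{11} = 2(-258560) + 4(-79872) = -836608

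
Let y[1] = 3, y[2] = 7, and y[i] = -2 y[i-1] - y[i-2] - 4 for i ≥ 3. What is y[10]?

103

y[3] = -2*7 - 3 - 4 = -21
y[4] = -2*(-21) - 7 - 4 = 31
y[5] = -2*31 - (-21) - 4 = -45
y[6] = -2*(-45) - 31 - 4 = 55
y[7] = -2*55 - (-45) - 4 = -69
y[8] = -2*(-69) - 55 - 4 = 79
y[9] = -2*79 - (-69) - 4 = -93
y[10] = -2*(-93) - 79 - 4 = 103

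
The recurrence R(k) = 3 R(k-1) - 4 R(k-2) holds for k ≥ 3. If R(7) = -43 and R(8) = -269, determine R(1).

Rearranging, R(k-2) = (R(k) - 3 R(k-1)) / -4.
R(6) = (-269 - 3*(-43)) / -4 = -140/-4 = 35
R(5) = (-43 - 3*35) / -4 = -148/-4 = 37
R(4) = (35 - 3*37) / -4 = -76/-4 = 19
R(3) = (37 - 3*19) / -4 = -20/-4 = 5
R(2) = (19 - 3*5) / -4 = 4/-4 = -1
R(1) = (5 - 3*(-1)) / -4 = 8/-4 = -2

-2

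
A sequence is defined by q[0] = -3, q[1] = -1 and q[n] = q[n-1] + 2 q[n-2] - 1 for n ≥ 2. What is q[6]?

-108

q[2] = (-1) + 2(-3) - 1 = -8
q[3] = (-8) + 2(-1) - 1 = -11
q[4] = (-11) + 2(-8) - 1 = -28
q[5] = (-28) + 2(-11) - 1 = -51
q[6] = (-51) + 2(-28) - 1 = -108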